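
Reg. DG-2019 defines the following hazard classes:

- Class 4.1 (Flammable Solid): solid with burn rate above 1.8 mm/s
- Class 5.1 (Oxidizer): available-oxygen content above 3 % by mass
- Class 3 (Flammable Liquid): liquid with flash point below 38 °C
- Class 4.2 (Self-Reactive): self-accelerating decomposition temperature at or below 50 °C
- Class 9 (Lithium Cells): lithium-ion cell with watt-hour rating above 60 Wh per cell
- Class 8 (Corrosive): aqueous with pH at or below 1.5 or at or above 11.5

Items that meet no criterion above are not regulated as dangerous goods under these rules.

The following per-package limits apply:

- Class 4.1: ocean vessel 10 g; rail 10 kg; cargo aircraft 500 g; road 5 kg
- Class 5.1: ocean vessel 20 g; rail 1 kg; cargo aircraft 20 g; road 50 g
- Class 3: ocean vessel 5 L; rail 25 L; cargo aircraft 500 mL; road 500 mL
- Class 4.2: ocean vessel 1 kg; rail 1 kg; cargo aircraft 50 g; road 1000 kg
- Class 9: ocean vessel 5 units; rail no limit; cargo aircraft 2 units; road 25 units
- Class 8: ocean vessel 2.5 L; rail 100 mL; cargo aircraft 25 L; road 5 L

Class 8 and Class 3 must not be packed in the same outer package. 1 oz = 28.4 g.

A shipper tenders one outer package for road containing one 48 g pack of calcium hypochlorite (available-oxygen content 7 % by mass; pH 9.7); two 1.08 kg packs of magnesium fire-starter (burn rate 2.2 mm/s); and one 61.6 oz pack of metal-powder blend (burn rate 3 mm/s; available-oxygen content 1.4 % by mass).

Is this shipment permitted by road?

The calcium hypochlorite has available-oxygen content 7 % by mass, which is > 3 % by mass, so it is Class 5.1 (Oxidizer).
Magnesium fire-starter: burn rate 2.2 mm/s > 1.8 mm/s → Class 4.1 (Flammable Solid).
Burn rate 3 mm/s meets the Class 4.1 criterion (Flammable Solid), so the metal-powder blend is Class 4.1.
Class 5.1 quantity: 48 g.
48 g is within the road limit of 50 g for Class 5.1.
Total Class 4.1: (two 1.08 kg packs = 2.16 kg) + (one 61.6 oz pack = 1749.44 g) = 3909.44 g.
3909.44 g is within the road limit of 5 kg for Class 4.1.
The segregation rule (Class 8 with Class 3) does not apply to Class 5.1 with Class 4.1.
Every hazard class is within its road limit and no segregation rule is violated.

Yes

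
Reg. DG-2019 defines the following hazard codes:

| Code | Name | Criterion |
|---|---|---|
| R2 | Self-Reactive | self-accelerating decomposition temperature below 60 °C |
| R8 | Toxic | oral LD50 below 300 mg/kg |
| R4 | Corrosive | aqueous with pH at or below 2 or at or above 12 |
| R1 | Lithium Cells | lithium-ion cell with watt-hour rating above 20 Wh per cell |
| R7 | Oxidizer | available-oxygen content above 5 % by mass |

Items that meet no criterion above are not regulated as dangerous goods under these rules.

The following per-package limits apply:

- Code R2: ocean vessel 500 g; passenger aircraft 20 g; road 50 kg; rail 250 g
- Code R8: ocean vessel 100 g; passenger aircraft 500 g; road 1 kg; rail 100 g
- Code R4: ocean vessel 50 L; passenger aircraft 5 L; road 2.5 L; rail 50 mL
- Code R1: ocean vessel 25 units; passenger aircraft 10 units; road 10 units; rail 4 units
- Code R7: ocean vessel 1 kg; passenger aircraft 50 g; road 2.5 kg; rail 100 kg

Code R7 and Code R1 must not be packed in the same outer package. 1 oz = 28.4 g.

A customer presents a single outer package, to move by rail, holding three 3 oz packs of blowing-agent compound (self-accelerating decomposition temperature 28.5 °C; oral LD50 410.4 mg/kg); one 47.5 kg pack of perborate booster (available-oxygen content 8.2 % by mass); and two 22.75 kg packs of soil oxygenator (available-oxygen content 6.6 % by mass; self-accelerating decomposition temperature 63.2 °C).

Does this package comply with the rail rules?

Blowing-agent compound: self-accelerating decomposition temperature 28.5 °C < 60 °C → Code R2 (Self-Reactive).
Available-oxygen content 8.2 % by mass meets the Code R7 criterion (Oxidizer), so the perborate booster is Code R7.
Soil oxygenator: available-oxygen content 6.6 % by mass > 5 % by mass → Code R7 (Oxidizer).
Code R7 net quantity: 47.5 kg + (two 22.75 kg packs = 45.5 kg) = 93 kg.
93 kg ≤ 100 kg (rail limit, Code R7) — within limit.
Code R2 quantity: three 3 oz packs = 255.6 g.
255.6 g exceeds the rail limit of 250 g for Code R2.
The segregation rule (Code R7 with Code R1) does not apply to Code R7 with Code R2.

No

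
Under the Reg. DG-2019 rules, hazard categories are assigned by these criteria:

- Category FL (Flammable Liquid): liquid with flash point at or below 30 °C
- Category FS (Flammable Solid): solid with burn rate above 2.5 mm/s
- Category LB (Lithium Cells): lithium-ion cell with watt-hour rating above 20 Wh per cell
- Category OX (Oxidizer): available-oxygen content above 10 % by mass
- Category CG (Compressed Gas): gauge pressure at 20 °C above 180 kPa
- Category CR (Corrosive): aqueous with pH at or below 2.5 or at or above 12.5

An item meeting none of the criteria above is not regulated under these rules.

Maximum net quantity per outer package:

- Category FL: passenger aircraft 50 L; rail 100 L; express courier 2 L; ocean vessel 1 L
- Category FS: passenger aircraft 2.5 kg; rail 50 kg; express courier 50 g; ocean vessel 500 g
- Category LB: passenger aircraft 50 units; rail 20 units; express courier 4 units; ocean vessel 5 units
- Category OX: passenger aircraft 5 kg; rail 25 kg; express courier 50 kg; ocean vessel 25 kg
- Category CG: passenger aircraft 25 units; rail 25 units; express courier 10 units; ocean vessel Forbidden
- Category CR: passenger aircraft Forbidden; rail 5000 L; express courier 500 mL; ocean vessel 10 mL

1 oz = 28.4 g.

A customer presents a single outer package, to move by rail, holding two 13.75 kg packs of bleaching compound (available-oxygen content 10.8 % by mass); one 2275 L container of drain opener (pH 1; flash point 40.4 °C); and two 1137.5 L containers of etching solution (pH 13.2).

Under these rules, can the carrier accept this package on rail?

No

The bleaching compound has available-oxygen content 10.8 % by mass, which is > 10 % by mass, so it is Category OX (Oxidizer).
pH 1 meets the Category CR criterion (Corrosive), so the drain opener is Category CR.
With pH 13.2 (≥ 12.5), the etching solution falls in Category CR.
Category CR net quantity: 2275 L + (two 1137.5 L containers = 2275 L) = 4550 L.
4550 L is within the rail limit of 5000 L for Category CR.
Category OX quantity: two 13.75 kg packs = 27.5 kg.
27.5 kg > 25 kg (rail limit, Category OX) — over the limit.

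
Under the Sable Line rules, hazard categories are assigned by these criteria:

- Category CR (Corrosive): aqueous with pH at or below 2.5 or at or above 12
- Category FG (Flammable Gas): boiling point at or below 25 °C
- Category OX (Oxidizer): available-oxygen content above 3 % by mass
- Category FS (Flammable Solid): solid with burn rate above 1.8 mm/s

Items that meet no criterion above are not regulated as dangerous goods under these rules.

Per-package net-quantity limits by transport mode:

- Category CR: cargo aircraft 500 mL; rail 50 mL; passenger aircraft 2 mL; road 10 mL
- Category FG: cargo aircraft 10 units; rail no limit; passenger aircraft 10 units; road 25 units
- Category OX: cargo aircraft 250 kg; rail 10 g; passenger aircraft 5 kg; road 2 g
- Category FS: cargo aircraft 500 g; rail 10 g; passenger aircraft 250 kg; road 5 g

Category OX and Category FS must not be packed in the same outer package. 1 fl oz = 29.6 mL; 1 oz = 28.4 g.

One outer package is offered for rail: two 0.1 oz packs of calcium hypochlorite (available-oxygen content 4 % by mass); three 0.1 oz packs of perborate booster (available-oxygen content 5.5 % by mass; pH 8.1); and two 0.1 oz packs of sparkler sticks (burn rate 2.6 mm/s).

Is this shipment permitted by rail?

The calcium hypochlorite has available-oxygen content 4 % by mass, which is > 3 % by mass, so it is Category OX (Oxidizer).
Perborate booster: available-oxygen content 5.5 % by mass > 3 % by mass → Category OX (Oxidizer).
With burn rate 2.6 mm/s (> 1.8 mm/s), the sparkler sticks fall in Category FS.
Category OX net quantity: (two 0.1 oz packs = 5.68 g) + (three 0.1 oz packs = 8.52 g) = 14.2 g.
That exceeds the Category OX rail limit of 10 g.
Category FS quantity: two 0.1 oz packs = 5.68 g.
That is within the Category FS rail limit of 10 g.
Category OX and Category FS may not share an outer package.

No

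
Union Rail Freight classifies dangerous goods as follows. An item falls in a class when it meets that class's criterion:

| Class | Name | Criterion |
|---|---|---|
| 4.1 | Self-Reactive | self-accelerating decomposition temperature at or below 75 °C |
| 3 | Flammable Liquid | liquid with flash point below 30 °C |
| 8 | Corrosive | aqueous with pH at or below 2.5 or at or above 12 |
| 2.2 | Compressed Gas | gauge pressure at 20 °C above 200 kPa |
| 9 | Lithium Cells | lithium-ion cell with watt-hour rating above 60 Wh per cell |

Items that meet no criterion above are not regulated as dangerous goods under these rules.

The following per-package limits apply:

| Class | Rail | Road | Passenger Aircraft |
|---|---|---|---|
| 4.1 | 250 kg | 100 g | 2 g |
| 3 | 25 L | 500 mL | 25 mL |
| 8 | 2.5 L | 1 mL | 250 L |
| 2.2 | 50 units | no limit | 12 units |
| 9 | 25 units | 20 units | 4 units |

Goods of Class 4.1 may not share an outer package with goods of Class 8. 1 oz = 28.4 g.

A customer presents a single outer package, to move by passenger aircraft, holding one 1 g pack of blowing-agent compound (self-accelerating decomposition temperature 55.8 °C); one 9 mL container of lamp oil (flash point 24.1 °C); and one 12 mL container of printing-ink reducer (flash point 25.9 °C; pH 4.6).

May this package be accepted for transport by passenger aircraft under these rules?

Blowing-agent compound: self-accelerating decomposition temperature 55.8 °C ≤ 75 °C → Class 4.1 (Self-Reactive).
With flash point 24.1 °C (< 30 °C), the lamp oil falls in Class 3.
With flash point 25.9 °C (< 30 °C), the printing-ink reducer falls in Class 3.
Class 4.1 quantity: 1 g.
1 g ≤ 2 g (passenger aircraft limit, Class 4.1) — within limit.
Total Class 3: 9 mL + 12 mL = 21 mL.
21 mL is within the passenger aircraft limit of 25 mL for Class 3.
The segregation rule (Class 4.1 with Class 8) does not apply to Class 4.1 with Class 3.
Every hazard class is within its passenger aircraft limit and no segregation rule is violated.

Yes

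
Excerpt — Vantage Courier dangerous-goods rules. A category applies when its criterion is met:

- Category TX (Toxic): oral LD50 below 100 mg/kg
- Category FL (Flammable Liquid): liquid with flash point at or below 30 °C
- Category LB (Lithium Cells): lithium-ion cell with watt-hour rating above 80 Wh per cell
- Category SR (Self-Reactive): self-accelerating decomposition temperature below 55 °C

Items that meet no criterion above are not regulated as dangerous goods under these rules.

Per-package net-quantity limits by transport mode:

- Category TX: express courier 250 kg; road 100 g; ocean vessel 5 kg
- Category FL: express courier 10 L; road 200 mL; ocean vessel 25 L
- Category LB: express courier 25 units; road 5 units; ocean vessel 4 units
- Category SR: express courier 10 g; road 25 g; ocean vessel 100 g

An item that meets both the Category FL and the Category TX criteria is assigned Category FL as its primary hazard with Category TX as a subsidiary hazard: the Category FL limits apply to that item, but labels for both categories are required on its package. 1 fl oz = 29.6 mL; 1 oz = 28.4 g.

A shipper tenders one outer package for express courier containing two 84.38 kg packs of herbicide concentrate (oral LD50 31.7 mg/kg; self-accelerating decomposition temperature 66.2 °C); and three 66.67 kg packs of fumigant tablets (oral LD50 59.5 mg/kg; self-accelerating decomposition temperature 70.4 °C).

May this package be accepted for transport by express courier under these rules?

Oral LD50 31.7 mg/kg meets the Category TX criterion (Toxic), so the herbicide concentrate is Category TX.
With oral LD50 59.5 mg/kg (< 100 mg/kg), the fumigant tablets fall in Category TX.
Category TX net quantity: (two 84.38 kg packs = 168.76 kg) + (three 66.67 kg packs = 200.01 kg) = 368.77 kg.
368.77 kg > 250 kg (express courier limit, Category TX) — over the limit.

No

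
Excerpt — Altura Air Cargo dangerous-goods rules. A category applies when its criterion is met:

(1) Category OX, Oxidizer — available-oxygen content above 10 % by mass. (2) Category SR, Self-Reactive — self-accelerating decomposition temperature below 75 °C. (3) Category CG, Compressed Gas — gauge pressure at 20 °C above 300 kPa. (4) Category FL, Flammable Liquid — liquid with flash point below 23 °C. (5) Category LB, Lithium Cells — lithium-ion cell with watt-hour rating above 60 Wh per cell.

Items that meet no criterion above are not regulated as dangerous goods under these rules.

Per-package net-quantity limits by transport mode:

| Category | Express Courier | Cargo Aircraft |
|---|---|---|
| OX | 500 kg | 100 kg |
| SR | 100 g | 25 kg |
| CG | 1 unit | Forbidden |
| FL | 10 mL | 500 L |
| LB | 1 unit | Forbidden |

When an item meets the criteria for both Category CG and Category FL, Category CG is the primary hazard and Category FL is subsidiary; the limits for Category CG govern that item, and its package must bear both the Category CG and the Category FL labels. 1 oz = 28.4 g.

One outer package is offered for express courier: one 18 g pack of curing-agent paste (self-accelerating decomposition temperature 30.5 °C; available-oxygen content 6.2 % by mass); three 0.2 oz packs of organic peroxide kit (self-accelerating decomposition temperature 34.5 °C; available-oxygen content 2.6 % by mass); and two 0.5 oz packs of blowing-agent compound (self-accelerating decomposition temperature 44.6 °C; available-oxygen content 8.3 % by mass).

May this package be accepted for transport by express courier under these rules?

Yes

Curing-agent paste: self-accelerating decomposition temperature 30.5 °C < 75 °C → Category SR (Self-Reactive).
The organic peroxide kit has self-accelerating decomposition temperature 34.5 °C, which is < 75 °C, so it is Category SR (Self-Reactive).
Blowing-agent compound: self-accelerating decomposition temperature 44.6 °C < 75 °C → Category SR (Self-Reactive).
Total Category SR: 18 g + (three 0.2 oz packs = 17.04 g) + (two 0.5 oz packs = 28.4 g) = 63.44 g.
63.44 g ≤ 100 g (express courier limit, Category SR) — within limit.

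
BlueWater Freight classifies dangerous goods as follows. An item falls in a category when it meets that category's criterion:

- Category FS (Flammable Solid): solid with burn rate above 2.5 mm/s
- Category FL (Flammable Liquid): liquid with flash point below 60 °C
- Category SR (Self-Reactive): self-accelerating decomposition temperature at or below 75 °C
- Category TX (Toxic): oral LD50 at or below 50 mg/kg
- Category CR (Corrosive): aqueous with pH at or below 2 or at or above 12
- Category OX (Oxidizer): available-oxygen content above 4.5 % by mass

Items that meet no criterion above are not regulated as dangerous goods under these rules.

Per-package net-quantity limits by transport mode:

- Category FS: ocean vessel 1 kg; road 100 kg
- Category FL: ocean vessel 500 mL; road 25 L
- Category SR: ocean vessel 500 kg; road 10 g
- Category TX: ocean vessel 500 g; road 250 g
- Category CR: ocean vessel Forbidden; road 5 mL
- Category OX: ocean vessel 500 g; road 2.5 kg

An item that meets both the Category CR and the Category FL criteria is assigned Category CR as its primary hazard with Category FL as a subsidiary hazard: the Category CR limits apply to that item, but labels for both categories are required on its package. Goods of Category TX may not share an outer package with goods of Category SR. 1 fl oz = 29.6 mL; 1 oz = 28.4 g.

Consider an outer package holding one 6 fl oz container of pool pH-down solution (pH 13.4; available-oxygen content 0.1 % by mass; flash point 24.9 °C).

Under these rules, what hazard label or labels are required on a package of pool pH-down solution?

Category CR and FL

The pool pH-down solution has pH 13.4, which is ≥ 12, so it is Category CR (Corrosive).
Flash point 24.9 °C meets the Category FL criterion (Flammable Liquid), so the pool pH-down solution is Category FL.
By the precedence rule Category CR is primary and Category FL is subsidiary, and that rule requires both labels on the package.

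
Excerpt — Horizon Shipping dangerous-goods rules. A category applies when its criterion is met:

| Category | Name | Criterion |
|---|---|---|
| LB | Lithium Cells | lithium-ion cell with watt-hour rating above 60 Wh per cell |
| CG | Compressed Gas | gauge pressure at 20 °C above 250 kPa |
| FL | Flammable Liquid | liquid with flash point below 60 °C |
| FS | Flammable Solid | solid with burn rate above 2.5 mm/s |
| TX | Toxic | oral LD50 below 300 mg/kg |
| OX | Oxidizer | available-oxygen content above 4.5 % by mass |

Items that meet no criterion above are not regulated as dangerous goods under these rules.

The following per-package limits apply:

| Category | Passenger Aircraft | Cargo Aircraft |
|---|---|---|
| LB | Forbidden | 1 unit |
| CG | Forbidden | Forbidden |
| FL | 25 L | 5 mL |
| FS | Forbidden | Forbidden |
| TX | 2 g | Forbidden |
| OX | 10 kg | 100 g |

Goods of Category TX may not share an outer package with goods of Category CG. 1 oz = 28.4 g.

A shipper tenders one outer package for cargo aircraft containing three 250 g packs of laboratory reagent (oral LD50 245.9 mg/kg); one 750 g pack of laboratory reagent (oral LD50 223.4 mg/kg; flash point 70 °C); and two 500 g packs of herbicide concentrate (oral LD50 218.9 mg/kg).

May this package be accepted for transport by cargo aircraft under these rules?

No

With oral LD50 245.9 mg/kg (< 300 mg/kg), the laboratory reagent falls in Category TX.
The laboratory reagent has oral LD50 223.4 mg/kg, which is < 300 mg/kg, so it is Category TX (Toxic).
With oral LD50 218.9 mg/kg (< 300 mg/kg), the herbicide concentrate falls in Category TX.
Category TX net quantity: (three 250 g packs = 750 g) + 750 g + (two 500 g packs = 1 kg) = 2.5 kg.
Category TX is Forbidden by cargo aircraft.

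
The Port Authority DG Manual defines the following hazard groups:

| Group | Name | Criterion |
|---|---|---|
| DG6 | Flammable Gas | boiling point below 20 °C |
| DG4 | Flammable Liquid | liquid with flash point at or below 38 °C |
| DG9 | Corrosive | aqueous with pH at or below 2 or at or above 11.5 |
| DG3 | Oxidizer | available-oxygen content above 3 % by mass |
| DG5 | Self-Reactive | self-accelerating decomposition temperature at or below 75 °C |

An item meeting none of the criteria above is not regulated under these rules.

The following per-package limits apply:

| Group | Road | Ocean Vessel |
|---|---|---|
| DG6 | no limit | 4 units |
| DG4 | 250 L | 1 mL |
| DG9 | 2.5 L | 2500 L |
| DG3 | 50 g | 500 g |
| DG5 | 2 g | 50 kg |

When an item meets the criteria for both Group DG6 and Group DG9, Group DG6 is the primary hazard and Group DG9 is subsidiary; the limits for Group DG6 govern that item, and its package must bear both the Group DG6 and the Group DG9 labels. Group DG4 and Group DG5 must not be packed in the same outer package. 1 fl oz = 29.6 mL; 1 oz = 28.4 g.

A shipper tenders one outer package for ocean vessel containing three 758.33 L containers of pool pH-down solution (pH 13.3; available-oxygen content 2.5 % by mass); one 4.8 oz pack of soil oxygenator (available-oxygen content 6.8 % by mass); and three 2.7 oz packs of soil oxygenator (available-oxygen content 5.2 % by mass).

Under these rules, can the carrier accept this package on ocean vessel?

Yes

Pool pH-down solution: pH 13.3 ≥ 11.5 → Group DG9 (Corrosive).
The soil oxygenator has available-oxygen content 6.8 % by mass, which is > 3 % by mass, so it is Group DG3 (Oxidizer).
With available-oxygen content 5.2 % by mass (> 3 % by mass), the soil oxygenator falls in Group DG3.
Group DG9 quantity: three 758.33 L containers = 2274.99 L.
That is within the Group DG9 ocean vessel limit of 2500 L.
Total Group DG3: (one 4.8 oz pack = 136.32 g) + (three 2.7 oz packs = 230.04 g) = 366.36 g.
366.36 g is within the ocean vessel limit of 500 g for Group DG3.
The segregation rule (Group DG4 with Group DG5) does not apply to Group DG9 with Group DG3.
Every hazard group is within its ocean vessel limit and no segregation rule is violated.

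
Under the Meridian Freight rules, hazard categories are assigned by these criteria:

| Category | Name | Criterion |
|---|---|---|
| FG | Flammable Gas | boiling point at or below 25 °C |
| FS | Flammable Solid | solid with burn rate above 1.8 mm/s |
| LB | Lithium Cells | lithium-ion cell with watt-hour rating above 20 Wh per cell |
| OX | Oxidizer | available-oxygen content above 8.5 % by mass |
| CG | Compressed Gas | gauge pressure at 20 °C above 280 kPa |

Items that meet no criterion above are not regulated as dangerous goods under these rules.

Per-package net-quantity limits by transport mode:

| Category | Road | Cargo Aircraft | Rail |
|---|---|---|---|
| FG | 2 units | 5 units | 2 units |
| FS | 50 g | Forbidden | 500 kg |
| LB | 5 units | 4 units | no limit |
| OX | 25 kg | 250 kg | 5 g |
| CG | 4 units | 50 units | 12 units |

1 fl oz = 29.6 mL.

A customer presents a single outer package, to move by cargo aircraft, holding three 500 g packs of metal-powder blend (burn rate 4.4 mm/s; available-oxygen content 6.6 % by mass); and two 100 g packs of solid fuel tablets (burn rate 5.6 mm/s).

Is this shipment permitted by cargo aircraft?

No

With burn rate 4.4 mm/s (> 1.8 mm/s), the metal-powder blend falls in Category FS.
Burn rate 5.6 mm/s meets the Category FS criterion (Flammable Solid), so the solid fuel tablets are Category FS.
Category FS net quantity: (three 500 g packs = 1.5 kg) + (two 100 g packs = 200 g) = 1.7 kg.
By cargo aircraft, Category FS is Forbidden regardless of quantity.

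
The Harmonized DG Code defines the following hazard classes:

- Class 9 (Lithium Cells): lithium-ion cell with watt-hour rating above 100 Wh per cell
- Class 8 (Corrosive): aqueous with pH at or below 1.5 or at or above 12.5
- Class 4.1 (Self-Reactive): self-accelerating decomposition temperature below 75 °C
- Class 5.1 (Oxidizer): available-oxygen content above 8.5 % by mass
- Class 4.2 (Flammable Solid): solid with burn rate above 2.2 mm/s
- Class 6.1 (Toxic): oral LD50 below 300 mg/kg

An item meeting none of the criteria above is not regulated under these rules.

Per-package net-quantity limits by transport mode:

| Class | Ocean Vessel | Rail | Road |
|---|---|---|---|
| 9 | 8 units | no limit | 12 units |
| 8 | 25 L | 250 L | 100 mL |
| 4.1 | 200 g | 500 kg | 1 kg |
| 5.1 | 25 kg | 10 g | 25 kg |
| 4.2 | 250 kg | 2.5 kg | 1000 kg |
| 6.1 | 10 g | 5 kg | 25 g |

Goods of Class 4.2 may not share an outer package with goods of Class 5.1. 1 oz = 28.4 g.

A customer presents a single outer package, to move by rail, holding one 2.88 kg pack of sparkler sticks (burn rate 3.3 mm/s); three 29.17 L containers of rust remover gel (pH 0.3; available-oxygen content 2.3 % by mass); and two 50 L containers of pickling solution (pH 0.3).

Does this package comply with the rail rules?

With burn rate 3.3 mm/s (> 2.2 mm/s), the sparkler sticks fall in Class 4.2.
Rust remover gel: pH 0.3 ≤ 1.5 → Class 8 (Corrosive).
With pH 0.3 (≤ 1.5), the pickling solution falls in Class 8.
Total Class 8: (three 29.17 L containers = 87.51 L) + (two 50 L containers = 100 L) = 187.51 L.
187.51 L ≤ 250 L (rail limit, Class 8) — within limit.
Class 4.2 quantity: 2.88 kg.
2.88 kg > 2.5 kg (rail limit, Class 4.2) — over the limit.
The segregation rule (Class 4.2 with Class 5.1) does not apply to Class 8 with Class 4.2.

No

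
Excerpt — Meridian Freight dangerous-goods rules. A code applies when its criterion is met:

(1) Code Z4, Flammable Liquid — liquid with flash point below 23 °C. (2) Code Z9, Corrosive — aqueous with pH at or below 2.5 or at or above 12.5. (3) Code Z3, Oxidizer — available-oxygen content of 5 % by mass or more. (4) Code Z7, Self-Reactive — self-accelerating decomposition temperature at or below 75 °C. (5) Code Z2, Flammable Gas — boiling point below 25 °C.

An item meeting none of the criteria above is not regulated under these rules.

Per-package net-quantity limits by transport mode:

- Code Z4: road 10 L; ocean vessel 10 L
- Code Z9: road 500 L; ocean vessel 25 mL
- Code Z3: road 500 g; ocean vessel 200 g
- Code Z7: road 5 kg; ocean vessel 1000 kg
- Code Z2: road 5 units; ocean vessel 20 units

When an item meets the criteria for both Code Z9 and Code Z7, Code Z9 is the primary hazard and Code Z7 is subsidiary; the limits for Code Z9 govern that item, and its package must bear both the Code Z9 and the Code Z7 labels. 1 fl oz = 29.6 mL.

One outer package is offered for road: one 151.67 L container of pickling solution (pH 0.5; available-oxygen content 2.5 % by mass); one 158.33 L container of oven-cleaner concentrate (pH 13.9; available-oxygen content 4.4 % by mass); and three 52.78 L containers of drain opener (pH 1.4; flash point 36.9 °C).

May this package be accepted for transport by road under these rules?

Yes

With pH 0.5 (≤ 2.5), the pickling solution falls in Code Z9.
With pH 13.9 (≥ 12.5), the oven-cleaner concentrate falls in Code Z9.
With pH 1.4 (≤ 2.5), the drain opener falls in Code Z9.
Code Z9 net quantity: 151.67 L + 158.33 L + (three 52.78 L containers = 158.34 L) = 468.34 L.
468.34 L is within the road limit of 500 L for Code Z9.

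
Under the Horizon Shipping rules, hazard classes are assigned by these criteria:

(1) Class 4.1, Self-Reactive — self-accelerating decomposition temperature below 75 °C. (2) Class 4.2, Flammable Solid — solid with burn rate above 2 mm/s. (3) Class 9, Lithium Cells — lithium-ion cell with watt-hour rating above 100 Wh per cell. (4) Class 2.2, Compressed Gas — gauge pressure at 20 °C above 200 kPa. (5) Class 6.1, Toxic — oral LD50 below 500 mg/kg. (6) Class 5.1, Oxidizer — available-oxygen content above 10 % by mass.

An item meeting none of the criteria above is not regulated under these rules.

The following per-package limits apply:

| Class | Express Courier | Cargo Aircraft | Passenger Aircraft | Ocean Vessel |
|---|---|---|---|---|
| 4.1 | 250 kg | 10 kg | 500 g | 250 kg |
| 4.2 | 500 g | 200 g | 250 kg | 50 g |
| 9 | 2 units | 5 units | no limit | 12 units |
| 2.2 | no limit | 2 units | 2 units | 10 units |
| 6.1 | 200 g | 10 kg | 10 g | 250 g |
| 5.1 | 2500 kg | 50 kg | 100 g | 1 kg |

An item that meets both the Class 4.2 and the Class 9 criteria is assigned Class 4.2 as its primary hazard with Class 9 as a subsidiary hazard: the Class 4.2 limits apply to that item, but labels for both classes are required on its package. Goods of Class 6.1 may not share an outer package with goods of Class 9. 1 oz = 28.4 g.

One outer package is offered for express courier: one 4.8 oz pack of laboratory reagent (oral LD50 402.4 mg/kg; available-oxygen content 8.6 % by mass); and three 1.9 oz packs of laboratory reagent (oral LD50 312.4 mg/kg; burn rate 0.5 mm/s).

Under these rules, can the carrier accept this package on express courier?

No

Oral LD50 402.4 mg/kg meets the Class 6.1 criterion (Toxic), so the laboratory reagent is Class 6.1.
The laboratory reagent has oral LD50 312.4 mg/kg, which is < 500 mg/kg, so it is Class 6.1 (Toxic).
Class 6.1 net quantity: (one 4.8 oz pack = 136.32 g) + (three 1.9 oz packs = 161.88 g) = 298.2 g.
298.2 g exceeds the express courier limit of 200 g for Class 6.1.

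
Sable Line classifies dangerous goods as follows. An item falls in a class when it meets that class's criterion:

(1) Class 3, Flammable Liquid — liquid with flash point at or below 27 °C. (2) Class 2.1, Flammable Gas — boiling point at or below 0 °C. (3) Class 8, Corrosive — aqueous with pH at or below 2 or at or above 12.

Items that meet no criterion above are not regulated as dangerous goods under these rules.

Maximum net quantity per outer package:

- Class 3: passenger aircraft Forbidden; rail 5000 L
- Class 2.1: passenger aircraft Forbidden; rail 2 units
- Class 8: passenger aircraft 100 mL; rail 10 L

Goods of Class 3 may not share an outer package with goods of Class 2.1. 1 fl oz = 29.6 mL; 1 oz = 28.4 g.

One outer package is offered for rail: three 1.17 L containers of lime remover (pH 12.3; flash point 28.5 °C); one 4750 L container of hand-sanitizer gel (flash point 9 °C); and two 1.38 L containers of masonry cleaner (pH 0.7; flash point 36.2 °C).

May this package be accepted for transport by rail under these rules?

Yes

With pH 12.3 (≥ 12), the lime remover falls in Class 8.
Hand-sanitizer gel: flash point 9 °C ≤ 27 °C → Class 3 (Flammable Liquid).
The masonry cleaner has pH 0.7, which is ≤ 2, so it is Class 8 (Corrosive).
Class 3 quantity: 4750 L.
4750 L ≤ 5000 L (rail limit, Class 3) — within limit.
Total Class 8: (three 1.17 L containers = 3.51 L) + (two 1.38 L containers = 2.76 L) = 6.27 L.
6.27 L ≤ 10 L (rail limit, Class 8) — within limit.
The segregation rule (Class 3 with Class 2.1) does not apply to Class 3 with Class 8.
Every hazard class is within its rail limit and no segregation rule is violated.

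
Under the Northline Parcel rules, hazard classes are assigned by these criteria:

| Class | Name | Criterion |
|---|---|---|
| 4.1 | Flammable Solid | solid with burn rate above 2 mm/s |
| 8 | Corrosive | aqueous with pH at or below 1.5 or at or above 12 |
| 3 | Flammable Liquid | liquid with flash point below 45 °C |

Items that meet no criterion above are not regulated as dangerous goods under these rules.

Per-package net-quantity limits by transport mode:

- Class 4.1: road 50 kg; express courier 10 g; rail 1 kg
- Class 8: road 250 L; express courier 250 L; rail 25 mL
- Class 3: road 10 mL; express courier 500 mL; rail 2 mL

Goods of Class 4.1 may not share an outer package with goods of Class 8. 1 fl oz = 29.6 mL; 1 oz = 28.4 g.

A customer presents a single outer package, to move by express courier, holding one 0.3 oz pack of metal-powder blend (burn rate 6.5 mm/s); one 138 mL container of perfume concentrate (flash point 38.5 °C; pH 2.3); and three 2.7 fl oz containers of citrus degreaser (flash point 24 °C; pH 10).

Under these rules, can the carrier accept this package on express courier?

Yes

The metal-powder blend has burn rate 6.5 mm/s, which is > 2 mm/s, so it is Class 4.1 (Flammable Solid).
With flash point 38.5 °C (< 45 °C), the perfume concentrate falls in Class 3.
With flash point 24 °C (< 45 °C), the citrus degreaser falls in Class 3.
Class 4.1 quantity: one 0.3 oz pack = 8.52 g.
8.52 g ≤ 10 g (express courier limit, Class 4.1) — within limit.
Total Class 3: 138 mL + (three 2.7 fl oz containers = 239.76 mL) = 377.76 mL.
377.76 mL ≤ 500 mL (express courier limit, Class 3) — within limit.
The segregation rule (Class 4.1 with Class 8) does not apply to Class 4.1 with Class 3.
Every hazard class is within its express courier limit and no segregation rule is violated.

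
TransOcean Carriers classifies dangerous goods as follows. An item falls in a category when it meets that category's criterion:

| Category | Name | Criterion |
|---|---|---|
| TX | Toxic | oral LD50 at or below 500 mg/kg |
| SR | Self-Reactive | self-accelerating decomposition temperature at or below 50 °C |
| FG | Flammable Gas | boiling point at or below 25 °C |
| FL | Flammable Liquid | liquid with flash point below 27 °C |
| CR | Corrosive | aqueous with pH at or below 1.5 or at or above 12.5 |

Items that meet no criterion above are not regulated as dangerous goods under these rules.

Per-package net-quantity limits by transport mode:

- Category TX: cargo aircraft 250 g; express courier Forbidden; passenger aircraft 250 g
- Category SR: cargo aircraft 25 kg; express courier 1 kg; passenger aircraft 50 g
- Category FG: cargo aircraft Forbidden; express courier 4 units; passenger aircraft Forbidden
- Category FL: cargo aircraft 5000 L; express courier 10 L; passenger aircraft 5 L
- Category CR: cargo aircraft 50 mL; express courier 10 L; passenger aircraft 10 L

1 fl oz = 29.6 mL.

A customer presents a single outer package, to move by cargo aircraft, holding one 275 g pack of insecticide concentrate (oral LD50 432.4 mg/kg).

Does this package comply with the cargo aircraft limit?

With oral LD50 432.4 mg/kg (≤ 500 mg/kg), the insecticide concentrate falls in Category TX.
Category TX quantity: 275 g.
275 g exceeds the cargo aircraft limit of 250 g for Category TX.

No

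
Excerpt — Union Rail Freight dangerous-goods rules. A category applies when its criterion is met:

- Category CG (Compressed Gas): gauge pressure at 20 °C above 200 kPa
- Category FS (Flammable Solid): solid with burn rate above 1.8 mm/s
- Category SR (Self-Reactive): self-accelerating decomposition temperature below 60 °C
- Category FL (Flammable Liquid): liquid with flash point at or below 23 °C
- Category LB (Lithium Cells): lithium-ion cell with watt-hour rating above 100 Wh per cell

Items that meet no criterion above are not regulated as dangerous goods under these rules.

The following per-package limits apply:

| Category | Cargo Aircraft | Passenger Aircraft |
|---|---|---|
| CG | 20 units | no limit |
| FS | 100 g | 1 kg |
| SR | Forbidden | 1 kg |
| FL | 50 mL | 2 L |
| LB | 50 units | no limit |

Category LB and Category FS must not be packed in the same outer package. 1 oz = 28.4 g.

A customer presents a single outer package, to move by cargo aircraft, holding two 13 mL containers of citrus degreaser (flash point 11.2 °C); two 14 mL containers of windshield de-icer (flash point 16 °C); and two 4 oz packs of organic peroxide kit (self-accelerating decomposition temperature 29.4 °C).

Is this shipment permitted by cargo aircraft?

No

Citrus degreaser: flash point 11.2 °C ≤ 23 °C → Category FL (Flammable Liquid).
Windshield de-icer: flash point 16 °C ≤ 23 °C → Category FL (Flammable Liquid).
Organic peroxide kit: self-accelerating decomposition temperature 29.4 °C < 60 °C → Category SR (Self-Reactive).
Category SR quantity: two 4 oz packs = 227.2 g.
By cargo aircraft, Category SR is Forbidden regardless of quantity.
Category FL net quantity: (two 13 mL containers = 26 mL) + (two 14 mL containers = 28 mL) = 54 mL.
54 mL > 50 mL (cargo aircraft limit, Category FL) — over the limit.
The segregation rule (Category LB with Category FS) does not apply to Category SR with Category FL.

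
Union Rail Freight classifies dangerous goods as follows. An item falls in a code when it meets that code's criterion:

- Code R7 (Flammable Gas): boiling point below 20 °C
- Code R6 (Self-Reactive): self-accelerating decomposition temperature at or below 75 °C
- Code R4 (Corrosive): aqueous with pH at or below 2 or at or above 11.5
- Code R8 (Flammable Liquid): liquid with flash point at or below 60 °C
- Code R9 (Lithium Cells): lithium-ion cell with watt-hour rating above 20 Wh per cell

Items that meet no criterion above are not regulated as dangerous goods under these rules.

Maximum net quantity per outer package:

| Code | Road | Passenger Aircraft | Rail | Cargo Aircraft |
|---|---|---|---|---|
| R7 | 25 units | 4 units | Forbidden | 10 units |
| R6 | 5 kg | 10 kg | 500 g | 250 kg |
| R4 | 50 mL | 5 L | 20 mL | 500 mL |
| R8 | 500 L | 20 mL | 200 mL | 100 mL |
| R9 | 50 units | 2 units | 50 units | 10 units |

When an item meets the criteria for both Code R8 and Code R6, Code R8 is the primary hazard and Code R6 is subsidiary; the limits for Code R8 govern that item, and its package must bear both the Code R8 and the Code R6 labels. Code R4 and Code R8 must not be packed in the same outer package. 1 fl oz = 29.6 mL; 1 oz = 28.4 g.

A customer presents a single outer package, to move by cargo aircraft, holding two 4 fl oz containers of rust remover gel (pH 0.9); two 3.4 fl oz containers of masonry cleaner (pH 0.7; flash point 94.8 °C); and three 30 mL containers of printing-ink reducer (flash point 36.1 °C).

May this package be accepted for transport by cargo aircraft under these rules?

The rust remover gel has pH 0.9, which is ≤ 2, so it is Code R4 (Corrosive).
With pH 0.7 (≤ 2), the masonry cleaner falls in Code R4.
Flash point 36.1 °C meets the Code R8 criterion (Flammable Liquid), so the printing-ink reducer is Code R8.
Code R4 net quantity: (two 4 fl oz containers = 236.8 mL) + (two 3.4 fl oz containers = 201.28 mL) = 438.08 mL.
438.08 mL ≤ 500 mL (cargo aircraft limit, Code R4) — within limit.
Code R8 quantity: three 30 mL containers = 90 mL.
90 mL ≤ 100 mL (cargo aircraft limit, Code R8) — within limit.
Code R4 and Code R8 may not share an outer package.

No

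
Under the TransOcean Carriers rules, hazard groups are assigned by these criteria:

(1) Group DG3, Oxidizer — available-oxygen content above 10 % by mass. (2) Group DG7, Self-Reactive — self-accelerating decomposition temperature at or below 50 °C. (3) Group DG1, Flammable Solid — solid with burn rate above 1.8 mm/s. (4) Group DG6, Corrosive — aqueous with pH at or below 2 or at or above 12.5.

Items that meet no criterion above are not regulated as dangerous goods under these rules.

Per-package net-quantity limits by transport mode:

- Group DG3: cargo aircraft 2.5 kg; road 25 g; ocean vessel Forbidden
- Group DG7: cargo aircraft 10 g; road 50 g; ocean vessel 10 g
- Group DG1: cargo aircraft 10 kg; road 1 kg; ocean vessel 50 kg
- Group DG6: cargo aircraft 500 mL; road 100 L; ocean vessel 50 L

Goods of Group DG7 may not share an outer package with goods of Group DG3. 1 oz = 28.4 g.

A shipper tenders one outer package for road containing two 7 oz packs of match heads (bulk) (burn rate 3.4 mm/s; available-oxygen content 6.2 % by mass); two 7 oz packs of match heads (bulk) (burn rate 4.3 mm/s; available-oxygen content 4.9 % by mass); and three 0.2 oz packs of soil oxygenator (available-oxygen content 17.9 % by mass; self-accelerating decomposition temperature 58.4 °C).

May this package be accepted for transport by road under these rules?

The match heads (bulk) have burn rate 3.4 mm/s, which is > 1.8 mm/s, so they are Group DG1 (Flammable Solid).
The match heads (bulk) have burn rate 4.3 mm/s, which is > 1.8 mm/s, so they are Group DG1 (Flammable Solid).
Soil oxygenator: available-oxygen content 17.9 % by mass > 10 % by mass → Group DG3 (Oxidizer).
Group DG1 net quantity: (two 7 oz packs = 397.6 g) + (two 7 oz packs = 397.6 g) = 795.2 g.
That is within the Group DG1 road limit of 1 kg.
Group DG3 quantity: three 0.2 oz packs = 17.04 g.
17.04 g ≤ 25 g (road limit, Group DG3) — within limit.
The segregation rule (Group DG7 with Group DG3) does not apply to Group DG1 with Group DG3.
Every hazard group is within its road limit and no segregation rule is violated.

Yes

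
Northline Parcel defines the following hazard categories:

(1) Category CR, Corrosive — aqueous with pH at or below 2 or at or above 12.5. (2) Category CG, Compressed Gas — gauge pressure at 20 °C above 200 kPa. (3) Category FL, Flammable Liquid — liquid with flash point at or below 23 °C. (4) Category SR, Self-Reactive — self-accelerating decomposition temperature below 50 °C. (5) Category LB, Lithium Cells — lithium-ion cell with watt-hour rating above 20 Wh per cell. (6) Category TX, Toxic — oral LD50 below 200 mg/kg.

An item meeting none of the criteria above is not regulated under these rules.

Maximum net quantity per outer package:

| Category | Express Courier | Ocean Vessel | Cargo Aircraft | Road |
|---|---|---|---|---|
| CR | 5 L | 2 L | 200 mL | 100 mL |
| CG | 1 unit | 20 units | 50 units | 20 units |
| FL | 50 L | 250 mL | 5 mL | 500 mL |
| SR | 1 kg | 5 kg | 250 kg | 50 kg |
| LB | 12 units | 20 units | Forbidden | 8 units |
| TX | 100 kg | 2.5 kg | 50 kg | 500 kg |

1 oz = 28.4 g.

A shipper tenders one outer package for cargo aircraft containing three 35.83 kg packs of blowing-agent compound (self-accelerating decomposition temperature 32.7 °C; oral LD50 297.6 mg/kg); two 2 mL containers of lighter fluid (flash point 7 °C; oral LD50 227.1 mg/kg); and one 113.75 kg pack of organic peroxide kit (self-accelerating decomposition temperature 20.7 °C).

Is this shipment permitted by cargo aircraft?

Blowing-agent compound: self-accelerating decomposition temperature 32.7 °C < 50 °C → Category SR (Self-Reactive).
The lighter fluid has flash point 7 °C, which is ≤ 23 °C, so it is Category FL (Flammable Liquid).
The organic peroxide kit has self-accelerating decomposition temperature 20.7 °C, which is < 50 °C, so it is Category SR (Self-Reactive).
Total Category SR: (three 35.83 kg packs = 107.49 kg) + 113.75 kg = 221.24 kg.
221.24 kg ≤ 250 kg (cargo aircraft limit, Category SR) — within limit.
Category FL quantity: two 2 mL containers = 4 mL.
That is within the Category FL cargo aircraft limit of 5 mL.
Every hazard category is within its cargo aircraft limit and no segregation rule is violated.

Yes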